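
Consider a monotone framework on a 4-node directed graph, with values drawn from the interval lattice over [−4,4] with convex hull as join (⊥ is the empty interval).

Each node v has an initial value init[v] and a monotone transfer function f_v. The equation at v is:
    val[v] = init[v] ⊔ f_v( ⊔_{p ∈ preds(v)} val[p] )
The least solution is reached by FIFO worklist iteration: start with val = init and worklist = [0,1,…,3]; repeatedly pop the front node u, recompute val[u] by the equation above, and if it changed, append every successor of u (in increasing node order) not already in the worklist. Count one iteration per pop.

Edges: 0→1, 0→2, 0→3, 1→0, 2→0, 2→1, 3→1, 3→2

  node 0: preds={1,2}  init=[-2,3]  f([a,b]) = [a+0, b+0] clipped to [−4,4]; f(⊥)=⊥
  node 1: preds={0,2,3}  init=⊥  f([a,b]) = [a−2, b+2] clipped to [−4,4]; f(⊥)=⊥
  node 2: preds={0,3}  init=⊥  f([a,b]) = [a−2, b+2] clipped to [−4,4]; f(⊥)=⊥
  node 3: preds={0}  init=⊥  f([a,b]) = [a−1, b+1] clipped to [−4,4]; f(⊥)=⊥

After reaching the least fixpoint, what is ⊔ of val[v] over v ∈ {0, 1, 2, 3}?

Worklist (10 pops):
  #1 pop 0: in=⊥ → [-2,3] (no change)
  #2 pop 1: in=[-2,3] → [-4,4] (was ⊥); enqueue [0]
  #3 pop 2: in=[-2,3] → [-4,4] (was ⊥); enqueue [1]
  #4 pop 3: in=[-2,3] → [-3,4] (was ⊥); enqueue [2]
  #5 pop 0: in=[-4,4] → [-4,4] (was [-2,3]); enqueue [3]
  #6 pop 1: in=[-4,4] → [-4,4] (no change)
  #7 pop 2: in=[-4,4] → [-4,4] (no change)
  #8 pop 3: in=[-4,4] → [-4,4] (was [-3,4]); enqueue [1,2]
  #9 pop 1: in=[-4,4] → [-4,4] (no change)
  #10 pop 2: in=[-4,4] → [-4,4] (no change)

Fixpoint:
  val[0] = [-4,4]
  val[1] = [-4,4]
  val[2] = [-4,4]
  val[3] = [-4,4]

[-4,4]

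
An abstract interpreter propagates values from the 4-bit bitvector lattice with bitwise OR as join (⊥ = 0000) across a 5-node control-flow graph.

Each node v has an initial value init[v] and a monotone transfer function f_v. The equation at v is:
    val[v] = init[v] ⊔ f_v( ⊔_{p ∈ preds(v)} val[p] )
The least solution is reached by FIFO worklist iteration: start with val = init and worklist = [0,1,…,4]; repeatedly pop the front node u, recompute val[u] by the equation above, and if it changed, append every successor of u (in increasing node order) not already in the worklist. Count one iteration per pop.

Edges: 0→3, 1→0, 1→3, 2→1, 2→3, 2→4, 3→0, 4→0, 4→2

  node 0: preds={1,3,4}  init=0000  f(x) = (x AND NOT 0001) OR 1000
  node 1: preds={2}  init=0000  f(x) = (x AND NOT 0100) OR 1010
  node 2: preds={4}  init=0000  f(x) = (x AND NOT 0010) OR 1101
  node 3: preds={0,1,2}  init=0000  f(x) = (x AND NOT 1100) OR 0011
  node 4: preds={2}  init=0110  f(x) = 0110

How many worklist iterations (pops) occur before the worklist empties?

Trace (9 dequeues):
  [1] u=0 | in 0110 | out 1110 | prev 0000 | push {}
  [2] u=1 | in 0000 | out 1010 | prev 0000 | push {0}
  [3] u=2 | in 0110 | out 1101 | prev 0000 | push {1}
  [4] u=3 | in 1111 | out 0011 | prev 0000 | push {}
  [5] u=4 | in 1101 | out 0110 | ==
  [6] u=0 | in 1111 | out 1110 | ==
  [7] u=1 | in 1101 | out 1011 | prev 1010 | push {0,3}
  [8] u=0 | in 1111 | out 1110 | ==
  [9] u=3 | in 1111 | out 0011 | ==

Converged values:
  [0] 1110
  [1] 1011
  [2] 1101
  [3] 0011
  [4] 0110

9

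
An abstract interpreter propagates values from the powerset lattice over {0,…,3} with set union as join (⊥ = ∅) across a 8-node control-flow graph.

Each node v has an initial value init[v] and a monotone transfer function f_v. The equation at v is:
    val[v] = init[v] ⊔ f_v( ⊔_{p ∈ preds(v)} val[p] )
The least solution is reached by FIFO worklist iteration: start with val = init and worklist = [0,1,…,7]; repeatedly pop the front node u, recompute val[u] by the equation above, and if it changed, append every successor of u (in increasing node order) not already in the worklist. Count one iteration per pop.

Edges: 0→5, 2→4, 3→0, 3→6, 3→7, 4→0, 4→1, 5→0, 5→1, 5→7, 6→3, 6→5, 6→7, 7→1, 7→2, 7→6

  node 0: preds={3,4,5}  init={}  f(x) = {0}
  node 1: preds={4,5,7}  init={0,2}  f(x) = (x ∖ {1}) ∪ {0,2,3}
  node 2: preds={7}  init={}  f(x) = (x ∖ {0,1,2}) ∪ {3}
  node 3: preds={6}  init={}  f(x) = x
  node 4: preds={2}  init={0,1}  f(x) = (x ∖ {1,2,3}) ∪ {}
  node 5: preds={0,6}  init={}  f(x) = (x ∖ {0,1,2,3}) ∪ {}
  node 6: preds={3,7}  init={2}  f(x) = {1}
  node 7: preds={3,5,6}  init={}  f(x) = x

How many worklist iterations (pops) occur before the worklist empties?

16

Trace (16 dequeues):
  [1] u=0 | in {0,1} | out {0} | prev {} | push {}
  [2] u=1 | in {0,1} | out {0,2,3} | prev {0,2} | push {}
  [3] u=2 | in {} | out {3} | prev {} | push {}
  [4] u=3 | in {2} | out {2} | prev {} | push {0}
  [5] u=4 | in {3} | out {0,1} | ==
  [6] u=5 | in {0,2} | out {} | ==
  [7] u=6 | in {2} | out {1,2} | prev {2} | push {3,5}
  [8] u=7 | in {1,2} | out {1,2} | prev {} | push {1,2,6}
  [9] u=0 | in {0,1,2} | out {0} | ==
  [10] u=3 | in {1,2} | out {1,2} | prev {2} | push {0,7}
  [11] u=5 | in {0,1,2} | out {} | ==
  [12] u=1 | in {0,1,2} | out {0,2,3} | ==
  [13] u=2 | in {1,2} | out {3} | ==
  [14] u=6 | in {1,2} | out {1,2} | ==
  [15] u=0 | in {0,1,2} | out {0} | ==
  [16] u=7 | in {1,2} | out {1,2} | ==

Converged values:
  [0] {0}
  [1] {0,2,3}
  [2] {3}
  [3] {1,2}
  [4] {0,1}
  [5] {}
  [6] {1,2}
  [7] {1,2}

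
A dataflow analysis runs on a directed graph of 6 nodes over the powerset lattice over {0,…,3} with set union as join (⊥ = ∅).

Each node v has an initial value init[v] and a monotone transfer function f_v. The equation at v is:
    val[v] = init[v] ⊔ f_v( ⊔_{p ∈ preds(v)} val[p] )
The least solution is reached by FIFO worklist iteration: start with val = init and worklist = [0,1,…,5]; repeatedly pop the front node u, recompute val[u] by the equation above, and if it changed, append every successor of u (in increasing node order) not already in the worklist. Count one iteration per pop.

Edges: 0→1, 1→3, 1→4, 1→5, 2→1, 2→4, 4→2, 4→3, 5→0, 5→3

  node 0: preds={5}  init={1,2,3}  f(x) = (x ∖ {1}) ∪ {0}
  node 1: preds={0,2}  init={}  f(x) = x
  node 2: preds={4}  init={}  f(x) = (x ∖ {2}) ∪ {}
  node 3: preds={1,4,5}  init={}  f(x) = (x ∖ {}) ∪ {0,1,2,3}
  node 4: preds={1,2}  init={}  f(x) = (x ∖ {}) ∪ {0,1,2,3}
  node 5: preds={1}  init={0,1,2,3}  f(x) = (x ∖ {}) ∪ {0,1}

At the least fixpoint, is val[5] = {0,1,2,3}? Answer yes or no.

Iteration log — 10 steps:
  step 1. node 0  ⊔preds={0,1,2,3}  new={0,1,2,3}  old={1,2,3}  +wl: 
  step 2. node 1  ⊔preds={0,1,2,3}  new={0,1,2,3}  old={}  +wl: 
  step 3. node 2  ⊔preds={}  new={}  stable
  step 4. node 3  ⊔preds={0,1,2,3}  new={0,1,2,3}  old={}  +wl: 
  step 5. node 4  ⊔preds={0,1,2,3}  new={0,1,2,3}  old={}  +wl: 2,3
  step 6. node 5  ⊔preds={0,1,2,3}  new={0,1,2,3}  stable
  step 7. node 2  ⊔preds={0,1,2,3}  new={0,1,3}  old={}  +wl: 1,4
  step 8. node 3  ⊔preds={0,1,2,3}  new={0,1,2,3}  stable
  step 9. node 1  ⊔preds={0,1,2,3}  new={0,1,2,3}  stable
  step 10. node 4  ⊔preds={0,1,2,3}  new={0,1,2,3}  stable

Least fixpoint reached:
  node 0: {0,1,2,3}
  node 1: {0,1,2,3}
  node 2: {0,1,3}
  node 3: {0,1,2,3}
  node 4: {0,1,2,3}
  node 5: {0,1,2,3}

yes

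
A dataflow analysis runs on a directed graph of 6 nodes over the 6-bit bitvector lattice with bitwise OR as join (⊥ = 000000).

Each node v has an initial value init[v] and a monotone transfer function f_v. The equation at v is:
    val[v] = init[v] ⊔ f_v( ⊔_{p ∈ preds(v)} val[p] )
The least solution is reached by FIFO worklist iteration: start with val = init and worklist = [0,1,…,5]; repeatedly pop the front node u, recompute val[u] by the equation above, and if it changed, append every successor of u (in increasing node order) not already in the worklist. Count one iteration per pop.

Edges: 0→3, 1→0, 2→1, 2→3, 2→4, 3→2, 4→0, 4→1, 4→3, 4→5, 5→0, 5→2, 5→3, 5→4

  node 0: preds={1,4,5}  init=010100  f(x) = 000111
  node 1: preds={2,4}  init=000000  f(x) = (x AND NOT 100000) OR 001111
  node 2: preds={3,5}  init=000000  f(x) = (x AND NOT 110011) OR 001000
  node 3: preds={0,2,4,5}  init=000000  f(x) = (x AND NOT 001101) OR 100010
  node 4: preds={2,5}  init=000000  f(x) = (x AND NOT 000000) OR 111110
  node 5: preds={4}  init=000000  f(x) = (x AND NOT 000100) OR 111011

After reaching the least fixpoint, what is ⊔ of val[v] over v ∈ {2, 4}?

111111

Trace (15 dequeues):
  [1] u=0 | in 000000 | out 010111 | prev 010100 | push {}
  [2] u=1 | in 000000 | out 001111 | prev 000000 | push {0}
  [3] u=2 | in 000000 | out 001000 | prev 000000 | push {1}
  [4] u=3 | in 011111 | out 110010 | prev 000000 | push {2}
  [5] u=4 | in 001000 | out 111110 | prev 000000 | push {3}
  [6] u=5 | in 111110 | out 111011 | prev 000000 | push {4}
  [7] u=0 | in 111111 | out 010111 | ==
  [8] u=1 | in 111110 | out 011111 | prev 001111 | push {0}
  [9] u=2 | in 111011 | out 001000 | ==
  [10] u=3 | in 111111 | out 110010 | ==
  [11] u=4 | in 111011 | out 111111 | prev 111110 | push {1,3,5}
  [12] u=0 | in 111111 | out 010111 | ==
  [13] u=1 | in 111111 | out 011111 | ==
  [14] u=3 | in 111111 | out 110010 | ==
  [15] u=5 | in 111111 | out 111011 | ==

Converged values:
  [0] 010111
  [1] 011111
  [2] 001000
  [3] 110010
  [4] 111111
  [5] 111011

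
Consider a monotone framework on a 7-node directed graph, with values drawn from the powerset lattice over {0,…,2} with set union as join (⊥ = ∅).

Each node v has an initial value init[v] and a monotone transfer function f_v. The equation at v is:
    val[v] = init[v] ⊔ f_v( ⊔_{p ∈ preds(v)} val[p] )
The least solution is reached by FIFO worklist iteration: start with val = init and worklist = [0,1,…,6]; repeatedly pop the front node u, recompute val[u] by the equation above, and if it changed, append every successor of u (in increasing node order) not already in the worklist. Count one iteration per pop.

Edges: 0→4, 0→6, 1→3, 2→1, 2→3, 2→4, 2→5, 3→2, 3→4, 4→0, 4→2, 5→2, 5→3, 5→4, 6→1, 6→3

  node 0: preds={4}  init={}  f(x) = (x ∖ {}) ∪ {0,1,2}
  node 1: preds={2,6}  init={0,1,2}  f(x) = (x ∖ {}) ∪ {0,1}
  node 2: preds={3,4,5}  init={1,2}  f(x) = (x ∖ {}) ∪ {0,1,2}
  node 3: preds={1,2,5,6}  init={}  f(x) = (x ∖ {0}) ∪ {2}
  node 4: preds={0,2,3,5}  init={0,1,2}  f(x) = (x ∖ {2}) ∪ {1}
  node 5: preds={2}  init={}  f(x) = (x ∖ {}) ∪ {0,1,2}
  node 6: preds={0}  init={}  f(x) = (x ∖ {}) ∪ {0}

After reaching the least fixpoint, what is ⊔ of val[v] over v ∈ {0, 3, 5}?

Trace (11 dequeues):
  [1] u=0 | in {0,1,2} | out {0,1,2} | prev {} | push {}
  [2] u=1 | in {1,2} | out {0,1,2} | ==
  [3] u=2 | in {0,1,2} | out {0,1,2} | prev {1,2} | push {1}
  [4] u=3 | in {0,1,2} | out {1,2} | prev {} | push {2}
  [5] u=4 | in {0,1,2} | out {0,1,2} | ==
  [6] u=5 | in {0,1,2} | out {0,1,2} | prev {} | push {3,4}
  [7] u=6 | in {0,1,2} | out {0,1,2} | prev {} | push {}
  [8] u=1 | in {0,1,2} | out {0,1,2} | ==
  [9] u=2 | in {0,1,2} | out {0,1,2} | ==
  [10] u=3 | in {0,1,2} | out {1,2} | ==
  [11] u=4 | in {0,1,2} | out {0,1,2} | ==

Converged values:
  [0] {0,1,2}
  [1] {0,1,2}
  [2] {0,1,2}
  [3] {1,2}
  [4] {0,1,2}
  [5] {0,1,2}
  [6] {0,1,2}

{0,1,2}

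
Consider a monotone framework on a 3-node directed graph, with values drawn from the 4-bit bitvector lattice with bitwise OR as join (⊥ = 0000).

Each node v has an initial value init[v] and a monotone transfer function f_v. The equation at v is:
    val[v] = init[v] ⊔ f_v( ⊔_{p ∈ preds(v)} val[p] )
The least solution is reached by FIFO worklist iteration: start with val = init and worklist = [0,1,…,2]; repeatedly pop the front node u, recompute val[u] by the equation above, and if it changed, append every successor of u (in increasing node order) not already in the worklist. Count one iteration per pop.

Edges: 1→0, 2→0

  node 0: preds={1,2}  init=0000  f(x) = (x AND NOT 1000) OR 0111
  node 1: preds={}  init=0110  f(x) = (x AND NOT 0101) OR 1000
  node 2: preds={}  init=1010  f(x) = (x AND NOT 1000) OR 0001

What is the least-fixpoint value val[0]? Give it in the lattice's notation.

0111

Worklist (4 pops):
  #1 pop 0: in=1110 → 0111 (was 0000); enqueue []
  #2 pop 1: in=0000 → 1110 (was 0110); enqueue [0]
  #3 pop 2: in=0000 → 1011 (was 1010); enqueue []
  #4 pop 0: in=1111 → 0111 (no change)

Fixpoint:
  val[0] = 0111
  val[1] = 1110
  val[2] = 1011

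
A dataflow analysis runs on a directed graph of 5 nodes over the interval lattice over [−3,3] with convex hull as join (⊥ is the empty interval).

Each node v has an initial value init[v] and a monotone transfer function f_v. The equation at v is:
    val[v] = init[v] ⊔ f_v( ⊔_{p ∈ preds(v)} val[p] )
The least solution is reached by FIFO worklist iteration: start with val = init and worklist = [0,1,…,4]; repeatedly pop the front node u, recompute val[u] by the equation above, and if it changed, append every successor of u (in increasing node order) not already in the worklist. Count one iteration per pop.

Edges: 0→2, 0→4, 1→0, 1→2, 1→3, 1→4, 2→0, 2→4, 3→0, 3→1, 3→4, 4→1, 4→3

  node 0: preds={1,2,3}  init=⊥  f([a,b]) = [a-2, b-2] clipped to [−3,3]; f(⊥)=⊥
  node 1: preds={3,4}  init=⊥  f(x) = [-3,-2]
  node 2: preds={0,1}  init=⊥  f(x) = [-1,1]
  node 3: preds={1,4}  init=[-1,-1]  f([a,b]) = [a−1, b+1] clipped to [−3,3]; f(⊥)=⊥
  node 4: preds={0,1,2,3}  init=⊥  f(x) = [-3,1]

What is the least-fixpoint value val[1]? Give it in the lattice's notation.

Iteration log — 14 steps:
  step 1. node 0  ⊔preds=[-1,-1]  new=[-3,-3]  old=⊥  +wl: 
  step 2. node 1  ⊔preds=[-1,-1]  new=[-3,-2]  old=⊥  +wl: 0
  step 3. node 2  ⊔preds=[-3,-2]  new=[-1,1]  old=⊥  +wl: 
  step 4. node 3  ⊔preds=[-3,-2]  new=[-3,-1]  old=[-1,-1]  +wl: 1
  step 5. node 4  ⊔preds=[-3,1]  new=[-3,1]  old=⊥  +wl: 3
  step 6. node 0  ⊔preds=[-3,1]  new=[-3,-1]  old=[-3,-3]  +wl: 2,4
  step 7. node 1  ⊔preds=[-3,1]  new=[-3,-2]  stable
  step 8. node 3  ⊔preds=[-3,1]  new=[-3,2]  old=[-3,-1]  +wl: 0,1
  step 9. node 2  ⊔preds=[-3,-1]  new=[-1,1]  stable
  step 10. node 4  ⊔preds=[-3,2]  new=[-3,1]  stable
  step 11. node 0  ⊔preds=[-3,2]  new=[-3,0]  old=[-3,-1]  +wl: 2,4
  step 12. node 1  ⊔preds=[-3,2]  new=[-3,-2]  stable
  step 13. node 2  ⊔preds=[-3,0]  new=[-1,1]  stable
  step 14. node 4  ⊔preds=[-3,2]  new=[-3,1]  stable

Least fixpoint reached:
  node 0: [-3,0]
  node 1: [-3,-2]
  node 2: [-1,1]
  node 3: [-3,2]
  node 4: [-3,1]

[-3,-2]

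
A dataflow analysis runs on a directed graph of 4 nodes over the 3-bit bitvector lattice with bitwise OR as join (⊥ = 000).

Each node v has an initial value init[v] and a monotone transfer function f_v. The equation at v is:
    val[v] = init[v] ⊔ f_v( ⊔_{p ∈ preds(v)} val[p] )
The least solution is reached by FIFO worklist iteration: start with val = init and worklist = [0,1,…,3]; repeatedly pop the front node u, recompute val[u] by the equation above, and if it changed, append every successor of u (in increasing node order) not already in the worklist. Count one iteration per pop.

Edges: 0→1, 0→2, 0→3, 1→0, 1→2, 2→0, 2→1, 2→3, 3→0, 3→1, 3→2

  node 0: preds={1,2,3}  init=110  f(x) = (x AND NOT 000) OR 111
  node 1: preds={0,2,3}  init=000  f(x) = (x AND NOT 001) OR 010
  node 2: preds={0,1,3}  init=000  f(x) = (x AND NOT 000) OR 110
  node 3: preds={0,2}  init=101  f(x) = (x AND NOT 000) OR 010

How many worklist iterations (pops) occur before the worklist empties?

Worklist (7 pops):
  #1 pop 0: in=101 → 111 (was 110); enqueue []
  #2 pop 1: in=111 → 110 (was 000); enqueue [0]
  #3 pop 2: in=111 → 111 (was 000); enqueue [1]
  #4 pop 3: in=111 → 111 (was 101); enqueue [2]
  #5 pop 0: in=111 → 111 (no change)
  #6 pop 1: in=111 → 110 (no change)
  #7 pop 2: in=111 → 111 (no change)

Fixpoint:
  val[0] = 111
  val[1] = 110
  val[2] = 111
  val[3] = 111

7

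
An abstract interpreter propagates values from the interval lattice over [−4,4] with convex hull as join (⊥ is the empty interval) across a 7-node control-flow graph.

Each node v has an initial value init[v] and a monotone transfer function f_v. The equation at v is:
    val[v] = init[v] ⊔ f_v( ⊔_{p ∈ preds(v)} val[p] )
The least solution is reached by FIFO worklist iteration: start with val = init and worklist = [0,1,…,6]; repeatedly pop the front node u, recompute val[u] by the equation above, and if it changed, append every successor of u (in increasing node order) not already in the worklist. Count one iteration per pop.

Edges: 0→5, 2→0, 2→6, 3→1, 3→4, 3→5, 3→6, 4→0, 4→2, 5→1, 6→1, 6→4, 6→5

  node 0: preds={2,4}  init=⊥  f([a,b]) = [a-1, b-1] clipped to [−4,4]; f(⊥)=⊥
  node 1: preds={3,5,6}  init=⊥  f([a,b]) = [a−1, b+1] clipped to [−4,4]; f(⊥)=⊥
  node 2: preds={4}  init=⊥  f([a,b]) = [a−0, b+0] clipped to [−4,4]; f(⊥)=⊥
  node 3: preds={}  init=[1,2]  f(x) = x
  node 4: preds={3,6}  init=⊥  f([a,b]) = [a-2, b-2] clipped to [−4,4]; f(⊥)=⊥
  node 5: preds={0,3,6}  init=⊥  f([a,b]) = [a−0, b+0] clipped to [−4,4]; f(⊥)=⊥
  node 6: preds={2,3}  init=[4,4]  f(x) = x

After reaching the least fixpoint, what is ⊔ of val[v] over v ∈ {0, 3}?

[-4,2]

Trace (32 dequeues):
  [1] u=0 | in ⊥ | out ⊥ | ==
  [2] u=1 | in [1,4] | out [0,4] | prev ⊥ | push {}
  [3] u=2 | in ⊥ | out ⊥ | ==
  [4] u=3 | in ⊥ | out [1,2] | ==
  [5] u=4 | in [1,4] | out [-1,2] | prev ⊥ | push {0,2}
  [6] u=5 | in [1,4] | out [1,4] | prev ⊥ | push {1}
  [7] u=6 | in [1,2] | out [1,4] | prev [4,4] | push {4,5}
  [8] u=0 | in [-1,2] | out [-2,1] | prev ⊥ | push {}
  [9] u=2 | in [-1,2] | out [-1,2] | prev ⊥ | push {0,6}
  [10] u=1 | in [1,4] | out [0,4] | ==
  [11] u=4 | in [1,4] | out [-1,2] | ==
  [12] u=5 | in [-2,4] | out [-2,4] | prev [1,4] | push {1}
  [13] u=0 | in [-1,2] | out [-2,1] | ==
  [14] u=6 | in [-1,2] | out [-1,4] | prev [1,4] | push {4,5}
  [15] u=1 | in [-2,4] | out [-3,4] | prev [0,4] | push {}
  [16] u=4 | in [-1,4] | out [-3,2] | prev [-1,2] | push {0,2}
  [17] u=5 | in [-2,4] | out [-2,4] | ==
  [18] u=0 | in [-3,2] | out [-4,1] | prev [-2,1] | push {5}
  [19] u=2 | in [-3,2] | out [-3,2] | prev [-1,2] | push {0,6}
  [20] u=5 | in [-4,4] | out [-4,4] | prev [-2,4] | push {1}
  [21] u=0 | in [-3,2] | out [-4,1] | ==
  [22] u=6 | in [-3,2] | out [-3,4] | prev [-1,4] | push {4,5}
  [23] u=1 | in [-4,4] | out [-4,4] | prev [-3,4] | push {}
  [24] u=4 | in [-3,4] | out [-4,2] | prev [-3,2] | push {0,2}
  [25] u=5 | in [-4,4] | out [-4,4] | ==
  [26] u=0 | in [-4,2] | out [-4,1] | ==
  [27] u=2 | in [-4,2] | out [-4,2] | prev [-3,2] | push {0,6}
  [28] u=0 | in [-4,2] | out [-4,1] | ==
  [29] u=6 | in [-4,2] | out [-4,4] | prev [-3,4] | push {1,4,5}
  [30] u=1 | in [-4,4] | out [-4,4] | ==
  [31] u=4 | in [-4,4] | out [-4,2] | ==
  [32] u=5 | in [-4,4] | out [-4,4] | ==

Converged values:
  [0] [-4,1]
  [1] [-4,4]
  [2] [-4,2]
  [3] [1,2]
  [4] [-4,2]
  [5] [-4,4]
  [6] [-4,4]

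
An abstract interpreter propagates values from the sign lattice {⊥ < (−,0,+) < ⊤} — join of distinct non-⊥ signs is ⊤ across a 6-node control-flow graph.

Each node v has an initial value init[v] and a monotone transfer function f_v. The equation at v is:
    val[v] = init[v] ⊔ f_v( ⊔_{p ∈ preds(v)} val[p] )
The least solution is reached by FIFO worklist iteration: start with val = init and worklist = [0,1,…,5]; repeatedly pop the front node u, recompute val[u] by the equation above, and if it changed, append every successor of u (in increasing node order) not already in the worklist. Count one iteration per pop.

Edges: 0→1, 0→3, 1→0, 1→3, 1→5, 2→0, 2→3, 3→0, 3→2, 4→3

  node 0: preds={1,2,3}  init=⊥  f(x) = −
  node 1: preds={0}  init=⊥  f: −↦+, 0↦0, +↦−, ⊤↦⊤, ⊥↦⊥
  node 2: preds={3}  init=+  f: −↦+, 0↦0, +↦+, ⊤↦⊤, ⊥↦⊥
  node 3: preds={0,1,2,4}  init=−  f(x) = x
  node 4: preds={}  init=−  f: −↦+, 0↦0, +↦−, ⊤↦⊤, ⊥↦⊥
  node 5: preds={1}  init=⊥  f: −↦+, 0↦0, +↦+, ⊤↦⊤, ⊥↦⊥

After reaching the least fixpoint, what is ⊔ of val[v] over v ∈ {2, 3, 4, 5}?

⊤

Trace (10 dequeues):
  [1] u=0 | in ⊤ | out − | prev ⊥ | push {}
  [2] u=1 | in − | out + | prev ⊥ | push {0}
  [3] u=2 | in − | out + | ==
  [4] u=3 | in ⊤ | out ⊤ | prev − | push {2}
  [5] u=4 | in ⊥ | out − | ==
  [6] u=5 | in + | out + | prev ⊥ | push {}
  [7] u=0 | in ⊤ | out − | ==
  [8] u=2 | in ⊤ | out ⊤ | prev + | push {0,3}
  [9] u=0 | in ⊤ | out − | ==
  [10] u=3 | in ⊤ | out ⊤ | ==

Converged values:
  [0] −
  [1] +
  [2] ⊤
  [3] ⊤
  [4] −
  [5] +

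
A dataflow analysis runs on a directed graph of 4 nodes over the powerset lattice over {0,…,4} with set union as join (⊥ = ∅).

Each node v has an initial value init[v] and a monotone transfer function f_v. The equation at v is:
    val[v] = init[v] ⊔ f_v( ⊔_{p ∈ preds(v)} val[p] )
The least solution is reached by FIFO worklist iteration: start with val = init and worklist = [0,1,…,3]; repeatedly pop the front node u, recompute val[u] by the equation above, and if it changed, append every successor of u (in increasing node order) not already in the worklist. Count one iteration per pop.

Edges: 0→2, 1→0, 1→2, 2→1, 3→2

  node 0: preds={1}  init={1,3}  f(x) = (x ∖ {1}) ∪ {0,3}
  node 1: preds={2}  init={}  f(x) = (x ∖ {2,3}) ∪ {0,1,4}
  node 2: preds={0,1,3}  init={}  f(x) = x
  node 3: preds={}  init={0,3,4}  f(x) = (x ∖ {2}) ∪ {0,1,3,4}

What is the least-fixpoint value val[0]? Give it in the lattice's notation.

{0,1,3,4}

Iteration log — 7 steps:
  step 1. node 0  ⊔preds={}  new={0,1,3}  old={1,3}  +wl: 
  step 2. node 1  ⊔preds={}  new={0,1,4}  old={}  +wl: 0
  step 3. node 2  ⊔preds={0,1,3,4}  new={0,1,3,4}  old={}  +wl: 1
  step 4. node 3  ⊔preds={}  new={0,1,3,4}  old={0,3,4}  +wl: 2
  step 5. node 0  ⊔preds={0,1,4}  new={0,1,3,4}  old={0,1,3}  +wl: 
  step 6. node 1  ⊔preds={0,1,3,4}  new={0,1,4}  stable
  step 7. node 2  ⊔preds={0,1,3,4}  new={0,1,3,4}  stable

Least fixpoint reached:
  node 0: {0,1,3,4}
  node 1: {0,1,4}
  node 2: {0,1,3,4}
  node 3: {0,1,3,4}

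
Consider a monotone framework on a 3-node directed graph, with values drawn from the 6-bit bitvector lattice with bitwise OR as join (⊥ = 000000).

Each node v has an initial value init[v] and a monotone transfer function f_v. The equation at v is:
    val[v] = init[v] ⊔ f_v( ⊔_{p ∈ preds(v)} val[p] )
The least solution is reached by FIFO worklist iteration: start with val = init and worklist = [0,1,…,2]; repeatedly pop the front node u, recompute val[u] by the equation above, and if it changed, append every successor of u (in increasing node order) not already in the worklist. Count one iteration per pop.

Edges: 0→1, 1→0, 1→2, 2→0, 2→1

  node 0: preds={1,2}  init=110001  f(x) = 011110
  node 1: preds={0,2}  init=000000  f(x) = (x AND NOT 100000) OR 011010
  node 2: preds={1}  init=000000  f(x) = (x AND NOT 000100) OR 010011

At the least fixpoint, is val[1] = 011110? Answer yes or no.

Worklist (5 pops):
  #1 pop 0: in=000000 → 111111 (was 110001); enqueue []
  #2 pop 1: in=111111 → 011111 (was 000000); enqueue [0]
  #3 pop 2: in=011111 → 011011 (was 000000); enqueue [1]
  #4 pop 0: in=011111 → 111111 (no change)
  #5 pop 1: in=111111 → 011111 (no change)

Fixpoint:
  val[0] = 111111
  val[1] = 011111
  val[2] = 011011

no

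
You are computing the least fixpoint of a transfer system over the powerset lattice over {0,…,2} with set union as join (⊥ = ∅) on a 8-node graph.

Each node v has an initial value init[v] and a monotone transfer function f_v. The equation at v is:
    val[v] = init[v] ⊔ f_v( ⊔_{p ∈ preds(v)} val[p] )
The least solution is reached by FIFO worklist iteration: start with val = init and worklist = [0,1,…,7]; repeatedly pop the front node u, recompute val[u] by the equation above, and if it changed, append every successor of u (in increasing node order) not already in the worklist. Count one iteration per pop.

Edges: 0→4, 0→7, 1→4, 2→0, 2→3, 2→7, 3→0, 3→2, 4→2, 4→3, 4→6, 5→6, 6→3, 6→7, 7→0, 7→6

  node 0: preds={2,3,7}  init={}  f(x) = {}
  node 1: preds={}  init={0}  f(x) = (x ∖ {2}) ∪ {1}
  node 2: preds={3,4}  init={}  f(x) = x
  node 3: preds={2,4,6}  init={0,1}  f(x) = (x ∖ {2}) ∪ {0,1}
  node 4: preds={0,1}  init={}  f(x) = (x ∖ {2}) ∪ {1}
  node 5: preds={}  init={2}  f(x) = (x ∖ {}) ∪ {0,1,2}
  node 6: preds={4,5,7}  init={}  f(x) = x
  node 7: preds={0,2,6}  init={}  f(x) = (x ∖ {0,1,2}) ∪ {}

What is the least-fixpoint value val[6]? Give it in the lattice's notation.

Iteration log — 11 steps:
  step 1. node 0  ⊔preds={0,1}  new={}  stable
  step 2. node 1  ⊔preds={}  new={0,1}  old={0}  +wl: 
  step 3. node 2  ⊔preds={0,1}  new={0,1}  old={}  +wl: 0
  step 4. node 3  ⊔preds={0,1}  new={0,1}  stable
  step 5. node 4  ⊔preds={0,1}  new={0,1}  old={}  +wl: 2,3
  step 6. node 5  ⊔preds={}  new={0,1,2}  old={2}  +wl: 
  step 7. node 6  ⊔preds={0,1,2}  new={0,1,2}  old={}  +wl: 
  step 8. node 7  ⊔preds={0,1,2}  new={}  stable
  step 9. node 0  ⊔preds={0,1}  new={}  stable
  step 10. node 2  ⊔preds={0,1}  new={0,1}  stable
  step 11. node 3  ⊔preds={0,1,2}  new={0,1}  stable

Least fixpoint reached:
  node 0: {}
  node 1: {0,1}
  node 2: {0,1}
  node 3: {0,1}
  node 4: {0,1}
  node 5: {0,1,2}
  node 6: {0,1,2}
  node 7: {}

{0,1,2}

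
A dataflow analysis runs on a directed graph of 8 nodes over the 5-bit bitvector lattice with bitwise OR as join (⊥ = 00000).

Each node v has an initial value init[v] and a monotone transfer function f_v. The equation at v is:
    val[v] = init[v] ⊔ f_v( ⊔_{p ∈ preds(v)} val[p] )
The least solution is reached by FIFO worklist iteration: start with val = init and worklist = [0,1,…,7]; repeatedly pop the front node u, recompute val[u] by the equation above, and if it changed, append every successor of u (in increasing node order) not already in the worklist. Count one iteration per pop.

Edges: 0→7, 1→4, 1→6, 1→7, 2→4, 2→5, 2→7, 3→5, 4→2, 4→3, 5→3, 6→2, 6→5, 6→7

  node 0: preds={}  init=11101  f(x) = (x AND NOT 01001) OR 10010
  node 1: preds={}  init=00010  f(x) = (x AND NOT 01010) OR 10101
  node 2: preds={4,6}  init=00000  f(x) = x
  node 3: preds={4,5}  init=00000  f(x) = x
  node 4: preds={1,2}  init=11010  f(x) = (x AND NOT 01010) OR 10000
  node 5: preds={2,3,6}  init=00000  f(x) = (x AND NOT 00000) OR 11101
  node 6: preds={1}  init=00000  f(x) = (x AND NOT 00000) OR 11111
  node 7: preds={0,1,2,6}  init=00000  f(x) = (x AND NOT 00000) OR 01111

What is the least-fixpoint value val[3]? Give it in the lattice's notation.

Trace (13 dequeues):
  [1] u=0 | in 00000 | out 11111 | prev 11101 | push {}
  [2] u=1 | in 00000 | out 10111 | prev 00010 | push {}
  [3] u=2 | in 11010 | out 11010 | prev 00000 | push {}
  [4] u=3 | in 11010 | out 11010 | prev 00000 | push {}
  [5] u=4 | in 11111 | out 11111 | prev 11010 | push {2,3}
  [6] u=5 | in 11010 | out 11111 | prev 00000 | push {}
  [7] u=6 | in 10111 | out 11111 | prev 00000 | push {5}
  [8] u=7 | in 11111 | out 11111 | prev 00000 | push {}
  [9] u=2 | in 11111 | out 11111 | prev 11010 | push {4,7}
  [10] u=3 | in 11111 | out 11111 | prev 11010 | push {}
  [11] u=5 | in 11111 | out 11111 | ==
  [12] u=4 | in 11111 | out 11111 | ==
  [13] u=7 | in 11111 | out 11111 | ==

Converged values:
  [0] 11111
  [1] 10111
  [2] 11111
  [3] 11111
  [4] 11111
  [5] 11111
  [6] 11111
  [7] 11111

11111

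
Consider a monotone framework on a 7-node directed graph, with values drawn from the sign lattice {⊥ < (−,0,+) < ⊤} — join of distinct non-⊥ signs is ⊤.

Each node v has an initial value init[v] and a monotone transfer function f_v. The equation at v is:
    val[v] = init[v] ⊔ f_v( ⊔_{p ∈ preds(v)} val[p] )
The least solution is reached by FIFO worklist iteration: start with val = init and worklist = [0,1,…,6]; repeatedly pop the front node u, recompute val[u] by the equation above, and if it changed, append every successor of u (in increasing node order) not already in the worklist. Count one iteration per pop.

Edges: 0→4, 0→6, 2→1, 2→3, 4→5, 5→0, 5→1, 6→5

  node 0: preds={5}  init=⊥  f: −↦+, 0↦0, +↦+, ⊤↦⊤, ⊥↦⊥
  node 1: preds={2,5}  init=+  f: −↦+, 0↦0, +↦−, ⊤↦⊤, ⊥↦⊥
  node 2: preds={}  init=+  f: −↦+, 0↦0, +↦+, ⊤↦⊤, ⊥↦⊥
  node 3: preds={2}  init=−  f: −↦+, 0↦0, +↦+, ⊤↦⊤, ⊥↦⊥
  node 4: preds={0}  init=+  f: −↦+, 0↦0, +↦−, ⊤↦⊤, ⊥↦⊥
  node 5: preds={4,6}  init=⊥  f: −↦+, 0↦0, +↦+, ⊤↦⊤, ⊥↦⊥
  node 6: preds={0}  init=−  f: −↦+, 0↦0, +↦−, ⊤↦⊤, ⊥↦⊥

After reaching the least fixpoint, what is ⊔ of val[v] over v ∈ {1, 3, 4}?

⊤

Worklist (12 pops):
  #1 pop 0: in=⊥ → ⊥ (no change)
  #2 pop 1: in=+ → ⊤ (was +); enqueue []
  #3 pop 2: in=⊥ → + (no change)
  #4 pop 3: in=+ → ⊤ (was −); enqueue []
  #5 pop 4: in=⊥ → + (no change)
  #6 pop 5: in=⊤ → ⊤ (was ⊥); enqueue [0,1]
  #7 pop 6: in=⊥ → − (no change)
  #8 pop 0: in=⊤ → ⊤ (was ⊥); enqueue [4,6]
  #9 pop 1: in=⊤ → ⊤ (no change)
  #10 pop 4: in=⊤ → ⊤ (was +); enqueue [5]
  #11 pop 6: in=⊤ → ⊤ (was −); enqueue []
  #12 pop 5: in=⊤ → ⊤ (no change)

Fixpoint:
  val[0] = ⊤
  val[1] = ⊤
  val[2] = +
  val[3] = ⊤
  val[4] = ⊤
  val[5] = ⊤
  val[6] = ⊤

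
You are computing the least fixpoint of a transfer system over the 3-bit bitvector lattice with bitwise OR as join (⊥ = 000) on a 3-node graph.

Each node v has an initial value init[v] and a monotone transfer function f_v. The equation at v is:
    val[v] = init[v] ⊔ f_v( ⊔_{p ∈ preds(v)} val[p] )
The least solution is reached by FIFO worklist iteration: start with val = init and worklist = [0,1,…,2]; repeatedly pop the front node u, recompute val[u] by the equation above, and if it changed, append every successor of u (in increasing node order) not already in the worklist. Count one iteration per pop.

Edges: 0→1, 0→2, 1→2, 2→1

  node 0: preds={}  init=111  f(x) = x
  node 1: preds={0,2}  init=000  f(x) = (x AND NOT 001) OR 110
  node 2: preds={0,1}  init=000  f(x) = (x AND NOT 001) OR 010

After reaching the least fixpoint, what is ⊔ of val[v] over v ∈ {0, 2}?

Worklist (4 pops):
  #1 pop 0: in=000 → 111 (no change)
  #2 pop 1: in=111 → 110 (was 000); enqueue []
  #3 pop 2: in=111 → 110 (was 000); enqueue [1]
  #4 pop 1: in=111 → 110 (no change)

Fixpoint:
  val[0] = 111
  val[1] = 110
  val[2] = 110

111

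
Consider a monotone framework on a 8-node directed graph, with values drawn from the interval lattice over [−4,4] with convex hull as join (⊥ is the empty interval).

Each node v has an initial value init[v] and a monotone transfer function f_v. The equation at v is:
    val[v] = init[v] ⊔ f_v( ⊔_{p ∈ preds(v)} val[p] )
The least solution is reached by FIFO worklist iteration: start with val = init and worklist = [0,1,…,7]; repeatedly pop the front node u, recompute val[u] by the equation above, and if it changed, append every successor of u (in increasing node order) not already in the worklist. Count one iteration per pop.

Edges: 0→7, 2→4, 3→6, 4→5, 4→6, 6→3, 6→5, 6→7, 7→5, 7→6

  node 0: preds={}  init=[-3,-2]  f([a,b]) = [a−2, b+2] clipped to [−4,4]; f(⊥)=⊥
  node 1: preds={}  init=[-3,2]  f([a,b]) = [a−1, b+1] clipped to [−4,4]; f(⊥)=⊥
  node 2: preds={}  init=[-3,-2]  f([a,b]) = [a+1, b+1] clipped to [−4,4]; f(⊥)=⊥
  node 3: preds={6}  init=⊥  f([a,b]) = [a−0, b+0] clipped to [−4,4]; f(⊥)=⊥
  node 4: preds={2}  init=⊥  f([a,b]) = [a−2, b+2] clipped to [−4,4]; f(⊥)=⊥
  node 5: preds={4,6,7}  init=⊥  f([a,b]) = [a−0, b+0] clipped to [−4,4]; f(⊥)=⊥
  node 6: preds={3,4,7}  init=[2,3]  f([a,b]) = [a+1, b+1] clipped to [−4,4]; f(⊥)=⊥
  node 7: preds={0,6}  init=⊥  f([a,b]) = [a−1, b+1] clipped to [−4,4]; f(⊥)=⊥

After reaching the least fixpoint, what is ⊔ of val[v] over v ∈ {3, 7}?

[-4,4]

Iteration log — 11 steps:
  step 1. node 0  ⊔preds=⊥  new=[-3,-2]  stable
  step 2. node 1  ⊔preds=⊥  new=[-3,2]  stable
  step 3. node 2  ⊔preds=⊥  new=[-3,-2]  stable
  step 4. node 3  ⊔preds=[2,3]  new=[2,3]  old=⊥  +wl: 
  step 5. node 4  ⊔preds=[-3,-2]  new=[-4,0]  old=⊥  +wl: 
  step 6. node 5  ⊔preds=[-4,3]  new=[-4,3]  old=⊥  +wl: 
  step 7. node 6  ⊔preds=[-4,3]  new=[-3,4]  old=[2,3]  +wl: 3,5
  step 8. node 7  ⊔preds=[-3,4]  new=[-4,4]  old=⊥  +wl: 6
  step 9. node 3  ⊔preds=[-3,4]  new=[-3,4]  old=[2,3]  +wl: 
  step 10. node 5  ⊔preds=[-4,4]  new=[-4,4]  old=[-4,3]  +wl: 
  step 11. node 6  ⊔preds=[-4,4]  new=[-3,4]  stable

Least fixpoint reached:
  node 0: [-3,-2]
  node 1: [-3,2]
  node 2: [-3,-2]
  node 3: [-3,4]
  node 4: [-4,0]
  node 5: [-4,4]
  node 6: [-3,4]
  node 7: [-4,4]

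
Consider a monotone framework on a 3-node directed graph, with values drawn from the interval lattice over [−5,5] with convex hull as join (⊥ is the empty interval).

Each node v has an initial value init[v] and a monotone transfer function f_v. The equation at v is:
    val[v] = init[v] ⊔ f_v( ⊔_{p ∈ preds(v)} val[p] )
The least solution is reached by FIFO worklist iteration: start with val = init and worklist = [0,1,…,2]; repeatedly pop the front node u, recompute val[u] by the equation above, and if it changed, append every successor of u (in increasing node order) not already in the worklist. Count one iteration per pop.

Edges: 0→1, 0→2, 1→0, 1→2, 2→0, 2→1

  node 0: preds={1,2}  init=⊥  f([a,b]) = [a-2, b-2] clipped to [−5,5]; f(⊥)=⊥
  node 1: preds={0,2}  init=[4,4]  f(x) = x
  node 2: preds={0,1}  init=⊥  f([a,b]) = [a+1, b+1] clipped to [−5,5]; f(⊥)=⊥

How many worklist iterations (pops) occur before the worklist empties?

17

Trace (17 dequeues):
  [1] u=0 | in [4,4] | out [2,2] | prev ⊥ | push {}
  [2] u=1 | in [2,2] | out [2,4] | prev [4,4] | push {0}
  [3] u=2 | in [2,4] | out [3,5] | prev ⊥ | push {1}
  [4] u=0 | in [2,5] | out [0,3] | prev [2,2] | push {2}
  [5] u=1 | in [0,5] | out [0,5] | prev [2,4] | push {0}
  [6] u=2 | in [0,5] | out [1,5] | prev [3,5] | push {1}
  [7] u=0 | in [0,5] | out [-2,3] | prev [0,3] | push {2}
  [8] u=1 | in [-2,5] | out [-2,5] | prev [0,5] | push {0}
  [9] u=2 | in [-2,5] | out [-1,5] | prev [1,5] | push {1}
  [10] u=0 | in [-2,5] | out [-4,3] | prev [-2,3] | push {2}
  [11] u=1 | in [-4,5] | out [-4,5] | prev [-2,5] | push {0}
  [12] u=2 | in [-4,5] | out [-3,5] | prev [-1,5] | push {1}
  [13] u=0 | in [-4,5] | out [-5,3] | prev [-4,3] | push {2}
  [14] u=1 | in [-5,5] | out [-5,5] | prev [-4,5] | push {0}
  [15] u=2 | in [-5,5] | out [-4,5] | prev [-3,5] | push {1}
  [16] u=0 | in [-5,5] | out [-5,3] | ==
  [17] u=1 | in [-5,5] | out [-5,5] | ==

Converged values:
  [0] [-5,3]
  [1] [-5,5]
  [2] [-4,5]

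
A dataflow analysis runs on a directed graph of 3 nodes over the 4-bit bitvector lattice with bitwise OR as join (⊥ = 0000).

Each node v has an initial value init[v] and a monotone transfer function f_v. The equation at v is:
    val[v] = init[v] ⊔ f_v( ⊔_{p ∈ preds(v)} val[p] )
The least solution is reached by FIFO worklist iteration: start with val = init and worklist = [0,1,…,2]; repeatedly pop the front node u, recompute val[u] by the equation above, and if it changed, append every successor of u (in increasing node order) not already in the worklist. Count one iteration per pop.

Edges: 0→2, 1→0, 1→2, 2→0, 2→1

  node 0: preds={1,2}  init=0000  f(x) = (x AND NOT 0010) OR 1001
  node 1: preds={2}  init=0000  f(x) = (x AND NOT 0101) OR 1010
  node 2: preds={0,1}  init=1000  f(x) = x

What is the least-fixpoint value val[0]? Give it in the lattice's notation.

Iteration log — 5 steps:
  step 1. node 0  ⊔preds=1000  new=1001  old=0000  +wl: 
  step 2. node 1  ⊔preds=1000  new=1010  old=0000  +wl: 0
  step 3. node 2  ⊔preds=1011  new=1011  old=1000  +wl: 1
  step 4. node 0  ⊔preds=1011  new=1001  stable
  step 5. node 1  ⊔preds=1011  new=1010  stable

Least fixpoint reached:
  node 0: 1001
  node 1: 1010
  node 2: 1011

1001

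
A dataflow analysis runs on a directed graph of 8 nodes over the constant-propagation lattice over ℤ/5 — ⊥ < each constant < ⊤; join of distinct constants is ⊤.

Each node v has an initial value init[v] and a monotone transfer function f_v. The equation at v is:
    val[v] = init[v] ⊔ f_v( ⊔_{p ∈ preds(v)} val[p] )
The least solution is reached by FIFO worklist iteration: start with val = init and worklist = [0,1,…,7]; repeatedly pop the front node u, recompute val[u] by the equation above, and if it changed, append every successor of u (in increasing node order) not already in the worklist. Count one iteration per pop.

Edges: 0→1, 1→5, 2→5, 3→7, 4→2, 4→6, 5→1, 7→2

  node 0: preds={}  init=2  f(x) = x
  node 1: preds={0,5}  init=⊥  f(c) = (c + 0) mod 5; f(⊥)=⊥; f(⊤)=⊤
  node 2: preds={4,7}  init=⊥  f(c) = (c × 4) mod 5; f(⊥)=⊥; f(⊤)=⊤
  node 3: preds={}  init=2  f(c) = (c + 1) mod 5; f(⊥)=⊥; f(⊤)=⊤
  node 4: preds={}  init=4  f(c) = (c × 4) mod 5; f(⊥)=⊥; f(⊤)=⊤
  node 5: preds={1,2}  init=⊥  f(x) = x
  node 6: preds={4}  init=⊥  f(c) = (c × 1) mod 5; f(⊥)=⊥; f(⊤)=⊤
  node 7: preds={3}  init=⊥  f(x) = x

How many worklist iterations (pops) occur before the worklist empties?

Iteration log — 11 steps:
  step 1. node 0  ⊔preds=⊥  new=2  stable
  step 2. node 1  ⊔preds=2  new=2  old=⊥  +wl: 
  step 3. node 2  ⊔preds=4  new=1  old=⊥  +wl: 
  step 4. node 3  ⊔preds=⊥  new=2  stable
  step 5. node 4  ⊔preds=⊥  new=4  stable
  step 6. node 5  ⊔preds=⊤  new=⊤  old=⊥  +wl: 1
  step 7. node 6  ⊔preds=4  new=4  old=⊥  +wl: 
  step 8. node 7  ⊔preds=2  new=2  old=⊥  +wl: 2
  step 9. node 1  ⊔preds=⊤  new=⊤  old=2  +wl: 5
  step 10. node 2  ⊔preds=⊤  new=⊤  old=1  +wl: 
  step 11. node 5  ⊔preds=⊤  new=⊤  stable

Least fixpoint reached:
  node 0: 2
  node 1: ⊤
  node 2: ⊤
  node 3: 2
  node 4: 4
  node 5: ⊤
  node 6: 4
  node 7: 2

11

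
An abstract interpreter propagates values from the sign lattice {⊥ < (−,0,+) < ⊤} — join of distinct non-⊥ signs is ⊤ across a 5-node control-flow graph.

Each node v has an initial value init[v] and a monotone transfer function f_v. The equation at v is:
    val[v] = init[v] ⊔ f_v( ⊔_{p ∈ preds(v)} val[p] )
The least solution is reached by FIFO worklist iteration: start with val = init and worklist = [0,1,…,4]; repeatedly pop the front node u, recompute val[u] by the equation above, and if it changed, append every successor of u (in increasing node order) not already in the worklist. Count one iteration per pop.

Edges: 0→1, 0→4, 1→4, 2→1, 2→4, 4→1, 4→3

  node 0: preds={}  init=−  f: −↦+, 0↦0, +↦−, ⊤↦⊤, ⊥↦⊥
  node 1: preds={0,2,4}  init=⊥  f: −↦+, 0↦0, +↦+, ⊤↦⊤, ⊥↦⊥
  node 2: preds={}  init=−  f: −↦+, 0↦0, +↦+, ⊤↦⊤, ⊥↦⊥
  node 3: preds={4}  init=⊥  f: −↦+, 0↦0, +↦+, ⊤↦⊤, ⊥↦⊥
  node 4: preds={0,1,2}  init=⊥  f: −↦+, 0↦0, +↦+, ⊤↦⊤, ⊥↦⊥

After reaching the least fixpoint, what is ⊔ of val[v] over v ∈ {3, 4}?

⊤

Iteration log — 8 steps:
  step 1. node 0  ⊔preds=⊥  new=−  stable
  step 2. node 1  ⊔preds=−  new=+  old=⊥  +wl: 
  step 3. node 2  ⊔preds=⊥  new=−  stable
  step 4. node 3  ⊔preds=⊥  new=⊥  stable
  step 5. node 4  ⊔preds=⊤  new=⊤  old=⊥  +wl: 1,3
  step 6. node 1  ⊔preds=⊤  new=⊤  old=+  +wl: 4
  step 7. node 3  ⊔preds=⊤  new=⊤  old=⊥  +wl: 
  step 8. node 4  ⊔preds=⊤  new=⊤  stable

Least fixpoint reached:
  node 0: −
  node 1: ⊤
  node 2: −
  node 3: ⊤
  node 4: ⊤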